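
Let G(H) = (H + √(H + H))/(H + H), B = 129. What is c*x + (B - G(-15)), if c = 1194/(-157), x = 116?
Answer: -236659/314 + I*√30/30 ≈ -753.69 + 0.18257*I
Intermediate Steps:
c = -1194/157 (c = 1194*(-1/157) = -1194/157 ≈ -7.6051)
G(H) = (H + √2*√H)/(2*H) (G(H) = (H + √(2*H))/((2*H)) = (H + √2*√H)*(1/(2*H)) = (H + √2*√H)/(2*H))
c*x + (B - G(-15)) = -1194/157*116 + (129 - (½ + √2/(2*√(-15)))) = -138504/157 + (129 - (½ + √2*(-I*√15/15)/2)) = -138504/157 + (129 - (½ - I*√30/30)) = -138504/157 + (129 + (-½ + I*√30/30)) = -138504/157 + (257/2 + I*√30/30) = -236659/314 + I*√30/30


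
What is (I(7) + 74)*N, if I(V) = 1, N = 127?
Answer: 9525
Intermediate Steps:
(I(7) + 74)*N = (1 + 74)*127 = 75*127 = 9525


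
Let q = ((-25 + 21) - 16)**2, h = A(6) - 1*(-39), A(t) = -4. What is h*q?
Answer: 14000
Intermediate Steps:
h = 35 (h = -4 - 1*(-39) = -4 + 39 = 35)
q = 400 (q = (-4 - 16)**2 = (-20)**2 = 400)
h*q = 35*400 = 14000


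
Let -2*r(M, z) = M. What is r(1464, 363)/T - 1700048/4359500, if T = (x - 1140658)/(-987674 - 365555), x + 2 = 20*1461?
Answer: -18001048490063/20188844500 ≈ -891.63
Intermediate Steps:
r(M, z) = -M/2
x = 29218 (x = -2 + 20*1461 = -2 + 29220 = 29218)
T = 1111440/1353229 (T = (29218 - 1140658)/(-987674 - 365555) = -1111440/(-1353229) = -1111440*(-1/1353229) = 1111440/1353229 ≈ 0.82132)
r(1464, 363)/T - 1700048/4359500 = (-1/2*1464)/(1111440/1353229) - 1700048/4359500 = -732*1353229/1111440 - 1700048*1/4359500 = -82546969/92620 - 425012/1089875 = -18001048490063/20188844500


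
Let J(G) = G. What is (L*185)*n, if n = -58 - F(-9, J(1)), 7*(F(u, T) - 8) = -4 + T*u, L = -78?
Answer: 6479070/7 ≈ 9.2558e+5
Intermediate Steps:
F(u, T) = 52/7 + T*u/7 (F(u, T) = 8 + (-4 + T*u)/7 = 8 + (-4/7 + T*u/7) = 52/7 + T*u/7)
n = -449/7 (n = -58 - (52/7 + (⅐)*1*(-9)) = -58 - (52/7 - 9/7) = -58 - 1*43/7 = -58 - 43/7 = -449/7 ≈ -64.143)
(L*185)*n = -78*185*(-449/7) = -14430*(-449/7) = 6479070/7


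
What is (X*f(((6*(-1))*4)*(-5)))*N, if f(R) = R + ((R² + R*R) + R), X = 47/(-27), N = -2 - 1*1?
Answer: 454960/3 ≈ 1.5165e+5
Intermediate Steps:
N = -3 (N = -2 - 1 = -3)
X = -47/27 (X = 47*(-1/27) = -47/27 ≈ -1.7407)
f(R) = 2*R + 2*R² (f(R) = R + ((R² + R²) + R) = R + (2*R² + R) = R + (R + 2*R²) = 2*R + 2*R²)
(X*f(((6*(-1))*4)*(-5)))*N = -94*((6*(-1))*4)*(-5)*(1 + ((6*(-1))*4)*(-5))/27*(-3) = -94*-6*4*(-5)*(1 - 6*4*(-5))/27*(-3) = -94*(-24*(-5))*(1 - 24*(-5))/27*(-3) = -94*120*(1 + 120)/27*(-3) = -94*120*121/27*(-3) = -47/27*29040*(-3) = -454960/9*(-3) = 454960/3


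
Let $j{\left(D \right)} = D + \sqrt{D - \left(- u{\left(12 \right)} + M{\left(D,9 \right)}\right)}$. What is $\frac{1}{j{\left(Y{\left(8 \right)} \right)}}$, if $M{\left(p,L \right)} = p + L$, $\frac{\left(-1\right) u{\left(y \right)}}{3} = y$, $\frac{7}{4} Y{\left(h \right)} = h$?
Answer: $\frac{224}{3229} - \frac{147 i \sqrt{5}}{3229} \approx 0.069371 - 0.1018 i$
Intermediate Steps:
$Y{\left(h \right)} = \frac{4 h}{7}$
$u{\left(y \right)} = - 3 y$
$M{\left(p,L \right)} = L + p$
$j{\left(D \right)} = D + 3 i \sqrt{5}$ ($j{\left(D \right)} = D + \sqrt{D - \left(45 + D\right)} = D + \sqrt{-45} = D + 3 i \sqrt{5}$)
$\frac{1}{j{\left(Y{\left(8 \right)} \right)}} = \frac{1}{\frac{4}{7} \cdot 8 + 3 i \sqrt{5}} = \frac{1}{\frac{32}{7} + 3 i \sqrt{5}}$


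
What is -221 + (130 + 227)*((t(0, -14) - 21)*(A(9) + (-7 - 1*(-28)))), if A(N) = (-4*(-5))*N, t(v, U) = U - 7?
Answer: -3014015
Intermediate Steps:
t(v, U) = -7 + U
A(N) = 20*N
-221 + (130 + 227)*((t(0, -14) - 21)*(A(9) + (-7 - 1*(-28)))) = -221 + (130 + 227)*(((-7 - 14) - 21)*(20*9 + (-7 - 1*(-28)))) = -221 + 357*((-21 - 21)*(180 + (-7 + 28))) = -221 + 357*(-42*(180 + 21)) = -221 + 357*(-42*201) = -221 + 357*(-8442) = -221 - 3013794 = -3014015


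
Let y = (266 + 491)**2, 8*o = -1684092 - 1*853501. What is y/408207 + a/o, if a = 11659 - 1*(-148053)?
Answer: 932600679985/1035863225751 ≈ 0.90031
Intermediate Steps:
o = -2537593/8 (o = (-1684092 - 1*853501)/8 = (-1684092 - 853501)/8 = (1/8)*(-2537593) = -2537593/8 ≈ -3.1720e+5)
a = 159712 (a = 11659 + 148053 = 159712)
y = 573049 (y = 757**2 = 573049)
y/408207 + a/o = 573049/408207 + 159712/(-2537593/8) = 573049*(1/408207) + 159712*(-8/2537593) = 573049/408207 - 1277696/2537593 = 932600679985/1035863225751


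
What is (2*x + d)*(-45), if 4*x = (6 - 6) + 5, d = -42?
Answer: 3555/2 ≈ 1777.5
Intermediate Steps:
x = 5/4 (x = ((6 - 6) + 5)/4 = (0 + 5)/4 = (¼)*5 = 5/4 ≈ 1.2500)
(2*x + d)*(-45) = (2*(5/4) - 42)*(-45) = (5/2 - 42)*(-45) = -79/2*(-45) = 3555/2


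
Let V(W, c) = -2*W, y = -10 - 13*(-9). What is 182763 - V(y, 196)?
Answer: 182977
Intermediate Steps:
y = 107 (y = -10 + 117 = 107)
182763 - V(y, 196) = 182763 - (-2)*107 = 182763 - 1*(-214) = 182763 + 214 = 182977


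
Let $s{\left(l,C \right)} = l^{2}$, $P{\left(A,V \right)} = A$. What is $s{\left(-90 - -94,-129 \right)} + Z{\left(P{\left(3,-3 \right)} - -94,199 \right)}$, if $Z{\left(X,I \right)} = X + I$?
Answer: $312$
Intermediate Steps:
$Z{\left(X,I \right)} = I + X$
$s{\left(-90 - -94,-129 \right)} + Z{\left(P{\left(3,-3 \right)} - -94,199 \right)} = \left(-90 - -94\right)^{2} + \left(199 + \left(3 - -94\right)\right) = \left(-90 + 94\right)^{2} + \left(199 + \left(3 + 94\right)\right) = 4^{2} + \left(199 + 97\right) = 16 + 296 = 312$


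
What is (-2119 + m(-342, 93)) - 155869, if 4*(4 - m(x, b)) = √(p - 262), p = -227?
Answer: -157984 - I*√489/4 ≈ -1.5798e+5 - 5.5283*I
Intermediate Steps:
m(x, b) = 4 - I*√489/4 (m(x, b) = 4 - √(-227 - 262)/4 = 4 - I*√489/4)
(-2119 + m(-342, 93)) - 155869 = (-2119 + (4 - I*√489/4)) - 155869 = (-2115 - I*√489/4) - 155869 = -157984 - I*√489/4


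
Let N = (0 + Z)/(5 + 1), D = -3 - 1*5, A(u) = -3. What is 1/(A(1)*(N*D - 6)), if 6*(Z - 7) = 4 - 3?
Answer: 3/140 ≈ 0.021429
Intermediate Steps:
D = -8 (D = -3 - 5 = -8)
Z = 43/6 (Z = 7 + (4 - 3)/6 = 7 + (⅙)*1 = 7 + ⅙ = 43/6 ≈ 7.1667)
N = 43/36 (N = (0 + 43/6)/(5 + 1) = (43/6)/6 = (43/6)*(⅙) = 43/36 ≈ 1.1944)
1/(A(1)*(N*D - 6)) = 1/(-3*((43/36)*(-8) - 6)) = 1/(-3*(-86/9 - 6)) = 1/(-3*(-140/9)) = 1/(140/3) = 3/140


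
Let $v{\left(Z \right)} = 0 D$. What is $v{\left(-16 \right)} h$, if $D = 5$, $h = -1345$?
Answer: $0$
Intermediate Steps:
$v{\left(Z \right)} = 0$ ($v{\left(Z \right)} = 0 \cdot 5 = 0$)
$v{\left(-16 \right)} h = 0 \left(-1345\right) = 0$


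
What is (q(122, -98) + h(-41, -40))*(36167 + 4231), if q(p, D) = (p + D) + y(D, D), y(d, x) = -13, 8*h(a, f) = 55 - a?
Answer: 929154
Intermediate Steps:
h(a, f) = 55/8 - a/8 (h(a, f) = (55 - a)/8 = 55/8 - a/8)
q(p, D) = -13 + D + p (q(p, D) = (p + D) - 13 = (D + p) - 13 = -13 + D + p)
(q(122, -98) + h(-41, -40))*(36167 + 4231) = ((-13 - 98 + 122) + (55/8 - 1/8*(-41)))*(36167 + 4231) = (11 + (55/8 + 41/8))*40398 = (11 + 12)*40398 = 23*40398 = 929154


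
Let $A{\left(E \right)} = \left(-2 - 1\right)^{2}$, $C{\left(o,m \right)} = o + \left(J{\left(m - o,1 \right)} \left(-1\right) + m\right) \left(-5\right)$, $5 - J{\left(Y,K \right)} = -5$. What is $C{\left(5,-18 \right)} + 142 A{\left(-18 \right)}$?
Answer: $1423$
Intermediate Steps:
$J{\left(Y,K \right)} = 10$ ($J{\left(Y,K \right)} = 5 - -5 = 5 + 5 = 10$)
$C{\left(o,m \right)} = 50 + o - 5 m$ ($C{\left(o,m \right)} = o + \left(10 \left(-1\right) + m\right) \left(-5\right) = o + \left(-10 + m\right) \left(-5\right) = o - \left(-50 + 5 m\right) = 50 + o - 5 m$)
$A{\left(E \right)} = 9$ ($A{\left(E \right)} = \left(-3\right)^{2} = 9$)
$C{\left(5,-18 \right)} + 142 A{\left(-18 \right)} = \left(50 + 5 - -90\right) + 142 \cdot 9 = \left(50 + 5 + 90\right) + 1278 = 145 + 1278 = 1423$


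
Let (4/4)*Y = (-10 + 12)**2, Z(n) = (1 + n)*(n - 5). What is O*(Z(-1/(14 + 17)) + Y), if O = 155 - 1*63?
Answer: -76912/961 ≈ -80.033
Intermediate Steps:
Z(n) = (1 + n)*(-5 + n)
Y = 4 (Y = (-10 + 12)**2 = 2**2 = 4)
O = 92 (O = 155 - 63 = 92)
O*(Z(-1/(14 + 17)) + Y) = 92*((-5 + (-1/(14 + 17))**2 - (-4)/(14 + 17)) + 4) = 92*((-5 + (-1/31)**2 - (-4)/31) + 4) = 92*((-5 + (-1*1/31)**2 - (-4)/31) + 4) = 92*((-5 + (-1/31)**2 - 4*(-1/31)) + 4) = 92*((-5 + 1/961 + 4/31) + 4) = 92*(-4680/961 + 4) = 92*(-836/961) = -76912/961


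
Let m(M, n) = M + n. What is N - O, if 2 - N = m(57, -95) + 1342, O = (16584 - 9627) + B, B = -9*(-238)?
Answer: -10401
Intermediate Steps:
B = 2142
O = 9099 (O = (16584 - 9627) + 2142 = 6957 + 2142 = 9099)
N = -1302 (N = 2 - ((57 - 95) + 1342) = 2 - (-38 + 1342) = 2 - 1*1304 = 2 - 1304 = -1302)
N - O = -1302 - 1*9099 = -1302 - 9099 = -10401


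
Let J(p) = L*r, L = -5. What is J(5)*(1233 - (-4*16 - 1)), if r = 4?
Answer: -25960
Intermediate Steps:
J(p) = -20 (J(p) = -5*4 = -20)
J(5)*(1233 - (-4*16 - 1)) = -20*(1233 - (-4*16 - 1)) = -20*(1233 - (-64 - 1)) = -20*(1233 - 1*(-65)) = -20*(1233 + 65) = -20*1298 = -25960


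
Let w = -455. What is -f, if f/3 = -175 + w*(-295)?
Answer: -402150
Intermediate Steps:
f = 402150 (f = 3*(-175 - 455*(-295)) = 3*(-175 + 134225) = 3*134050 = 402150)
-f = -1*402150 = -402150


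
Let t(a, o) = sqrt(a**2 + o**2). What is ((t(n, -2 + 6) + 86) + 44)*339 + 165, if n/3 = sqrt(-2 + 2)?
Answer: 45591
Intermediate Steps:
n = 0 (n = 3*sqrt(-2 + 2) = 3*sqrt(0) = 3*0 = 0)
((t(n, -2 + 6) + 86) + 44)*339 + 165 = ((sqrt(0**2 + (-2 + 6)**2) + 86) + 44)*339 + 165 = ((sqrt(0 + 4**2) + 86) + 44)*339 + 165 = ((sqrt(0 + 16) + 86) + 44)*339 + 165 = ((sqrt(16) + 86) + 44)*339 + 165 = ((4 + 86) + 44)*339 + 165 = (90 + 44)*339 + 165 = 134*339 + 165 = 45426 + 165 = 45591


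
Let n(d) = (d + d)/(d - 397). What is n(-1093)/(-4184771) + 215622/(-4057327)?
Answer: -672239310617101/12649343353502165 ≈ -0.053144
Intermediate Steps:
n(d) = 2*d/(-397 + d) (n(d) = (2*d)/(-397 + d) = 2*d/(-397 + d))
n(-1093)/(-4184771) + 215622/(-4057327) = (2*(-1093)/(-397 - 1093))/(-4184771) + 215622/(-4057327) = (2*(-1093)/(-1490))*(-1/4184771) + 215622*(-1/4057327) = (2*(-1093)*(-1/1490))*(-1/4184771) - 215622/4057327 = (1093/745)*(-1/4184771) - 215622/4057327 = -1093/3117654395 - 215622/4057327 = -672239310617101/12649343353502165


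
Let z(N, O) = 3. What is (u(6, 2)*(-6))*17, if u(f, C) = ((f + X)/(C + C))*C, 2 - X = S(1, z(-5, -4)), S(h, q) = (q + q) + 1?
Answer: -51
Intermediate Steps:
S(h, q) = 1 + 2*q (S(h, q) = 2*q + 1 = 1 + 2*q)
X = -5 (X = 2 - (1 + 2*3) = 2 - (1 + 6) = 2 - 1*7 = 2 - 7 = -5)
u(f, C) = -5/2 + f/2 (u(f, C) = ((f - 5)/(C + C))*C = ((-5 + f)/((2*C)))*C = ((-5 + f)*(1/(2*C)))*C = ((-5 + f)/(2*C))*C = -5/2 + f/2)
(u(6, 2)*(-6))*17 = ((-5/2 + (1/2)*6)*(-6))*17 = ((-5/2 + 3)*(-6))*17 = ((1/2)*(-6))*17 = -3*17 = -51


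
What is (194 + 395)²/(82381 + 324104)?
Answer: 346921/406485 ≈ 0.85347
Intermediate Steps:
(194 + 395)²/(82381 + 324104) = 589²/406485 = 346921*(1/406485) = 346921/406485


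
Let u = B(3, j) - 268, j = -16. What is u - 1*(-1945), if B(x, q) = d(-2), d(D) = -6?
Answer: 1671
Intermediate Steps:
B(x, q) = -6
u = -274 (u = -6 - 268 = -274)
u - 1*(-1945) = -274 - 1*(-1945) = -274 + 1945 = 1671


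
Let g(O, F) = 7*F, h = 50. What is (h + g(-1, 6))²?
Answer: 8464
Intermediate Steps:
(h + g(-1, 6))² = (50 + 7*6)² = (50 + 42)² = 92² = 8464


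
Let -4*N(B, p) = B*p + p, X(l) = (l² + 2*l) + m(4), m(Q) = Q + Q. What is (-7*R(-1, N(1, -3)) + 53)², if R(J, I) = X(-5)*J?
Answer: 45796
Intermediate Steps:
m(Q) = 2*Q
X(l) = 8 + l² + 2*l (X(l) = (l² + 2*l) + 2*4 = (l² + 2*l) + 8 = 8 + l² + 2*l)
N(B, p) = -p/4 - B*p/4 (N(B, p) = -(B*p + p)/4 = -(p + B*p)/4 = -p/4 - B*p/4)
R(J, I) = 23*J (R(J, I) = (8 + (-5)² + 2*(-5))*J = (8 + 25 - 10)*J = 23*J)
(-7*R(-1, N(1, -3)) + 53)² = (-161*(-1) + 53)² = (-7*(-23) + 53)² = (161 + 53)² = 214² = 45796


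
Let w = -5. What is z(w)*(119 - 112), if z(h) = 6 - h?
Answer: 77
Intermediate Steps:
z(w)*(119 - 112) = (6 - 1*(-5))*(119 - 112) = (6 + 5)*7 = 11*7 = 77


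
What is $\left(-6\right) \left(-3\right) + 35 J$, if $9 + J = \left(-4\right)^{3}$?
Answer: $-2537$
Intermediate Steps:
$J = -73$ ($J = -9 + \left(-4\right)^{3} = -9 - 64 = -73$)
$\left(-6\right) \left(-3\right) + 35 J = \left(-6\right) \left(-3\right) + 35 \left(-73\right) = 18 - 2555 = -2537$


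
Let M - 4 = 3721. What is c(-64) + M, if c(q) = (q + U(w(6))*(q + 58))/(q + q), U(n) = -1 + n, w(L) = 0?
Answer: 238429/64 ≈ 3725.5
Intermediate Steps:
M = 3725 (M = 4 + 3721 = 3725)
c(q) = -29/q (c(q) = (q + (-1 + 0)*(q + 58))/(q + q) = (q - (58 + q))/((2*q)) = (q + (-58 - q))*(1/(2*q)) = -29/q)
c(-64) + M = -29/(-64) + 3725 = -29*(-1/64) + 3725 = 29/64 + 3725 = 238429/64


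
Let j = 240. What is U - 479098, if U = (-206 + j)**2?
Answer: -477942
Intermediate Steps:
U = 1156 (U = (-206 + 240)**2 = 34**2 = 1156)
U - 479098 = 1156 - 479098 = -477942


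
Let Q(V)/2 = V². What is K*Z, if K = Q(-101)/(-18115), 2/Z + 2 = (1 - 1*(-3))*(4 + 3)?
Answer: -20402/235495 ≈ -0.086635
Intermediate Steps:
Q(V) = 2*V²
Z = 1/13 (Z = 2/(-2 + (1 - 1*(-3))*(4 + 3)) = 2/(-2 + (1 + 3)*7) = 2/(-2 + 4*7) = 2/(-2 + 28) = 2/26 = 2*(1/26) = 1/13 ≈ 0.076923)
K = -20402/18115 (K = (2*(-101)²)/(-18115) = (2*10201)*(-1/18115) = 20402*(-1/18115) = -20402/18115 ≈ -1.1262)
K*Z = -20402/18115*1/13 = -20402/235495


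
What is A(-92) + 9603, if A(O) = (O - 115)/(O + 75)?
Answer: 163458/17 ≈ 9615.2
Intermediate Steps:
A(O) = (-115 + O)/(75 + O)
A(-92) + 9603 = (-115 - 92)/(75 - 92) + 9603 = -207/(-17) + 9603 = -1/17*(-207) + 9603 = 207/17 + 9603 = 163458/17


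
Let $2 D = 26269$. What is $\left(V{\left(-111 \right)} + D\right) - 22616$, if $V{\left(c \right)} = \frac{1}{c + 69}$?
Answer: $- \frac{199112}{21} \approx -9481.5$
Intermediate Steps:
$D = \frac{26269}{2}$ ($D = \frac{1}{2} \cdot 26269 = \frac{26269}{2} \approx 13135.0$)
$V{\left(c \right)} = \frac{1}{69 + c}$
$\left(V{\left(-111 \right)} + D\right) - 22616 = \left(\frac{1}{69 - 111} + \frac{26269}{2}\right) - 22616 = \left(\frac{1}{-42} + \frac{26269}{2}\right) - 22616 = \left(- \frac{1}{42} + \frac{26269}{2}\right) - 22616 = \frac{275824}{21} - 22616 = - \frac{199112}{21}$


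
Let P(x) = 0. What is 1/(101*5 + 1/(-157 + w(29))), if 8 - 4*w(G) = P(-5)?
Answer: 155/78274 ≈ 0.0019802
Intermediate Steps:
w(G) = 2 (w(G) = 2 - 1/4*0 = 2 + 0 = 2)
1/(101*5 + 1/(-157 + w(29))) = 1/(101*5 + 1/(-157 + 2)) = 1/(505 + 1/(-155)) = 1/(505 - 1/155) = 1/(78274/155) = 155/78274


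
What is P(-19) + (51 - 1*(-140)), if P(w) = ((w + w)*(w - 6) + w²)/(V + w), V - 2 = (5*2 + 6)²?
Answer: 46960/239 ≈ 196.49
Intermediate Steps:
V = 258 (V = 2 + (5*2 + 6)² = 2 + (10 + 6)² = 2 + 16² = 2 + 256 = 258)
P(w) = (w² + 2*w*(-6 + w))/(258 + w) (P(w) = ((w + w)*(w - 6) + w²)/(258 + w) = ((2*w)*(-6 + w) + w²)/(258 + w) = (2*w*(-6 + w) + w²)/(258 + w) = (w² + 2*w*(-6 + w))/(258 + w))
P(-19) + (51 - 1*(-140)) = 3*(-19)*(-4 - 19)/(258 - 19) + (51 - 1*(-140)) = 3*(-19)*(-23)/239 + (51 + 140) = 3*(-19)*(1/239)*(-23) + 191 = 1311/239 + 191 = 46960/239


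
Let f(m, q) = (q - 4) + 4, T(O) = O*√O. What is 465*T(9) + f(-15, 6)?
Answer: 12561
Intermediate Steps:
T(O) = O^(3/2)
f(m, q) = q (f(m, q) = (-4 + q) + 4 = q)
465*T(9) + f(-15, 6) = 465*9^(3/2) + 6 = 465*27 + 6 = 12555 + 6 = 12561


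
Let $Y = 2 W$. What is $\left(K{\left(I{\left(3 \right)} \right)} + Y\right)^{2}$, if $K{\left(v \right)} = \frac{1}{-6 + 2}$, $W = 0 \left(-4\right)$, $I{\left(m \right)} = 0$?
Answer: $\frac{1}{16} \approx 0.0625$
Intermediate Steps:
$W = 0$
$K{\left(v \right)} = - \frac{1}{4}$ ($K{\left(v \right)} = \frac{1}{-4} = - \frac{1}{4}$)
$Y = 0$ ($Y = 2 \cdot 0 = 0$)
$\left(K{\left(I{\left(3 \right)} \right)} + Y\right)^{2} = \left(- \frac{1}{4} + 0\right)^{2} = \left(- \frac{1}{4}\right)^{2} = \frac{1}{16}$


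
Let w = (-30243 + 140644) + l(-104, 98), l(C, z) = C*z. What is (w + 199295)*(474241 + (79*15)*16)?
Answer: 147715672304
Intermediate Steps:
w = 100209 (w = (-30243 + 140644) - 104*98 = 110401 - 10192 = 100209)
(w + 199295)*(474241 + (79*15)*16) = (100209 + 199295)*(474241 + (79*15)*16) = 299504*(474241 + 1185*16) = 299504*(474241 + 18960) = 299504*493201 = 147715672304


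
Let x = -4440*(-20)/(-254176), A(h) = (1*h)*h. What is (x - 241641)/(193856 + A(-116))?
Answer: -319892873/274446536 ≈ -1.1656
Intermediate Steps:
A(h) = h**2 (A(h) = h*h = h**2)
x = -2775/7943 (x = 88800*(-1/254176) = -2775/7943 ≈ -0.34936)
(x - 241641)/(193856 + A(-116)) = (-2775/7943 - 241641)/(193856 + (-116)**2) = -1919357238/(7943*(193856 + 13456)) = -1919357238/7943/207312 = -1919357238/7943*1/207312 = -319892873/274446536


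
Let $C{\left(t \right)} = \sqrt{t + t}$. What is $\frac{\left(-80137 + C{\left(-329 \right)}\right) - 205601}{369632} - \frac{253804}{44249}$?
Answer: $- \frac{53228850445}{8177923184} + \frac{i \sqrt{658}}{369632} \approx -6.5089 + 6.9397 \cdot 10^{-5} i$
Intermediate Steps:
$C{\left(t \right)} = \sqrt{2} \sqrt{t}$ ($C{\left(t \right)} = \sqrt{2 t} = \sqrt{2} \sqrt{t}$)
$\frac{\left(-80137 + C{\left(-329 \right)}\right) - 205601}{369632} - \frac{253804}{44249} = \frac{\left(-80137 + \sqrt{2} \sqrt{-329}\right) - 205601}{369632} - \frac{253804}{44249} = \left(\left(-80137 + \sqrt{2} i \sqrt{329}\right) - 205601\right) \frac{1}{369632} - \frac{253804}{44249} = \left(\left(-80137 + i \sqrt{658}\right) - 205601\right) \frac{1}{369632} - \frac{253804}{44249} = \left(-285738 + i \sqrt{658}\right) \frac{1}{369632} - \frac{253804}{44249} = \left(- \frac{142869}{184816} + \frac{i \sqrt{658}}{369632}\right) - \frac{253804}{44249} = - \frac{53228850445}{8177923184} + \frac{i \sqrt{658}}{369632}$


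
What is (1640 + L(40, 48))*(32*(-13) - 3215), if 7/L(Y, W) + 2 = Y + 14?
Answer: -309677097/52 ≈ -5.9553e+6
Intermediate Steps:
L(Y, W) = 7/(12 + Y) (L(Y, W) = 7/(-2 + (Y + 14)) = 7/(-2 + (14 + Y)) = 7/(12 + Y))
(1640 + L(40, 48))*(32*(-13) - 3215) = (1640 + 7/(12 + 40))*(32*(-13) - 3215) = (1640 + 7/52)*(-416 - 3215) = (1640 + 7*(1/52))*(-3631) = (1640 + 7/52)*(-3631) = (85287/52)*(-3631) = -309677097/52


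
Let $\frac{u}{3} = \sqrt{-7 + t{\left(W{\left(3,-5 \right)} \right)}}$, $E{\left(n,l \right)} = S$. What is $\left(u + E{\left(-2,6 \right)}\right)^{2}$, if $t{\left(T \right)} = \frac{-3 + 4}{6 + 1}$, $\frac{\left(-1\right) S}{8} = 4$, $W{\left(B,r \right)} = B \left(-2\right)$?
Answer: $\frac{6736}{7} - \frac{768 i \sqrt{21}}{7} \approx 962.29 - 502.77 i$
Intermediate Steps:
$W{\left(B,r \right)} = - 2 B$
$S = -32$ ($S = \left(-8\right) 4 = -32$)
$t{\left(T \right)} = \frac{1}{7}$ ($t{\left(T \right)} = 1 \cdot \frac{1}{7} = \frac{1}{7}$)
$E{\left(n,l \right)} = -32$
$u = \frac{12 i \sqrt{21}}{7}$ ($u = 3 \sqrt{-7 + \frac{1}{7}} = 3 \sqrt{- \frac{48}{7}} = 3 \frac{4 i \sqrt{21}}{7} = \frac{12 i \sqrt{21}}{7} \approx 7.8558 i$)
$\left(u + E{\left(-2,6 \right)}\right)^{2} = \left(\frac{12 i \sqrt{21}}{7} - 32\right)^{2} = \left(-32 + \frac{12 i \sqrt{21}}{7}\right)^{2}$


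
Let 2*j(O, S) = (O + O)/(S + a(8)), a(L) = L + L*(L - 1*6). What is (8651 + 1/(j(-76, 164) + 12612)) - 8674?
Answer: -13633088/592745 ≈ -23.000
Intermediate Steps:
a(L) = L + L*(-6 + L) (a(L) = L + L*(L - 6) = L + L*(-6 + L))
j(O, S) = O/(24 + S) (j(O, S) = ((O + O)/(S + 8*(-5 + 8)))/2 = ((2*O)/(S + 8*3))/2 = ((2*O)/(S + 24))/2 = ((2*O)/(24 + S))/2 = (2*O/(24 + S))/2 = O/(24 + S))
(8651 + 1/(j(-76, 164) + 12612)) - 8674 = (8651 + 1/(-76/(24 + 164) + 12612)) - 8674 = (8651 + 1/(-76/188 + 12612)) - 8674 = (8651 + 1/(-76*1/188 + 12612)) - 8674 = (8651 + 1/(-19/47 + 12612)) - 8674 = (8651 + 1/(592745/47)) - 8674 = (8651 + 47/592745) - 8674 = 5127837042/592745 - 8674 = -13633088/592745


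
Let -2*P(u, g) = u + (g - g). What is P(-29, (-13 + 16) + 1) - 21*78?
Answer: -3247/2 ≈ -1623.5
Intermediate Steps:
P(u, g) = -u/2 (P(u, g) = -(u + (g - g))/2 = -(u + 0)/2 = -u/2)
P(-29, (-13 + 16) + 1) - 21*78 = -1/2*(-29) - 21*78 = 29/2 - 1638 = -3247/2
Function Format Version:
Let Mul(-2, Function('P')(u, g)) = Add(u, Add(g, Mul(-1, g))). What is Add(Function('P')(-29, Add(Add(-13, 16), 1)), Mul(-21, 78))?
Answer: Rational(-3247, 2) ≈ -1623.5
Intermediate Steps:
Function('P')(u, g) = Mul(Rational(-1, 2), u) (Function('P')(u, g) = Mul(Rational(-1, 2), Add(u, Add(g, Mul(-1, g)))) = Mul(Rational(-1, 2), Add(u, 0)) = Mul(Rational(-1, 2), u))
Add(Function('P')(-29, Add(Add(-13, 16), 1)), Mul(-21, 78)) = Add(Mul(Rational(-1, 2), -29), Mul(-21, 78)) = Add(Rational(29, 2), -1638) = Rational(-3247, 2)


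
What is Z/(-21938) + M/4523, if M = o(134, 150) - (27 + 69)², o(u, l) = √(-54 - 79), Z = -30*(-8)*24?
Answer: -114116544/49612787 + I*√133/4523 ≈ -2.3001 + 0.0025498*I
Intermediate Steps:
Z = 5760 (Z = 240*24 = 5760)
o(u, l) = I*√133 (o(u, l) = √(-133) = I*√133)
M = -9216 + I*√133 (M = I*√133 - (27 + 69)² = I*√133 - 1*96² = I*√133 - 1*9216 = I*√133 - 9216 = -9216 + I*√133 ≈ -9216.0 + 11.533*I)
Z/(-21938) + M/4523 = 5760/(-21938) + (-9216 + I*√133)/4523 = 5760*(-1/21938) + (-9216 + I*√133)*(1/4523) = -2880/10969 + (-9216/4523 + I*√133/4523) = -114116544/49612787 + I*√133/4523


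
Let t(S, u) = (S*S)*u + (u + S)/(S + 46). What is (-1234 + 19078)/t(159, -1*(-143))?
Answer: 3658020/741112817 ≈ 0.0049358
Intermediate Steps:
t(S, u) = u*S² + (S + u)/(46 + S) (t(S, u) = S²*u + (S + u)/(46 + S) = u*S² + (S + u)/(46 + S))
(-1234 + 19078)/t(159, -1*(-143)) = (-1234 + 19078)/(((159 - 1*(-143) - 1*(-143)*159³ + 46*(-1*(-143))*159²)/(46 + 159))) = 17844/(((159 + 143 + 143*4019679 + 46*143*25281)/205)) = 17844/(((159 + 143 + 574814097 + 166298418)/205)) = 17844/(((1/205)*741112817)) = 17844/(741112817/205) = 17844*(205/741112817) = 3658020/741112817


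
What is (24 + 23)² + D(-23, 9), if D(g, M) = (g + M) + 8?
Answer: 2203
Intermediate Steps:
D(g, M) = 8 + M + g (D(g, M) = (M + g) + 8 = 8 + M + g)
(24 + 23)² + D(-23, 9) = (24 + 23)² + (8 + 9 - 23) = 47² - 6 = 2209 - 6 = 2203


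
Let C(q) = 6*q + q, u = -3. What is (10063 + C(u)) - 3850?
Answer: 6192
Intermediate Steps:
C(q) = 7*q
(10063 + C(u)) - 3850 = (10063 + 7*(-3)) - 3850 = (10063 - 21) - 3850 = 10042 - 3850 = 6192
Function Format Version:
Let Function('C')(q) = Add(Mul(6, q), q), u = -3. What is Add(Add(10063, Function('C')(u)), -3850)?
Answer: 6192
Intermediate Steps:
Function('C')(q) = Mul(7, q)
Add(Add(10063, Function('C')(u)), -3850) = Add(Add(10063, Mul(7, -3)), -3850) = Add(Add(10063, -21), -3850) = Add(10042, -3850) = 6192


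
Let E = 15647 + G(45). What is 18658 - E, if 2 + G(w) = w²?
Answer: 988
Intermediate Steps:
G(w) = -2 + w²
E = 17670 (E = 15647 + (-2 + 45²) = 15647 + (-2 + 2025) = 15647 + 2023 = 17670)
18658 - E = 18658 - 1*17670 = 18658 - 17670 = 988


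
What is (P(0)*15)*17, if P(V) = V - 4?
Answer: -1020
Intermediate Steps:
P(V) = -4 + V
(P(0)*15)*17 = ((-4 + 0)*15)*17 = -4*15*17 = -60*17 = -1020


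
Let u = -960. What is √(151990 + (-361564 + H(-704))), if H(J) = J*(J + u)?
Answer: √961882 ≈ 980.76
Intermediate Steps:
H(J) = J*(-960 + J) (H(J) = J*(J - 960) = J*(-960 + J))
√(151990 + (-361564 + H(-704))) = √(151990 + (-361564 - 704*(-960 - 704))) = √(151990 + (-361564 - 704*(-1664))) = √(151990 + (-361564 + 1171456)) = √(151990 + 809892) = √961882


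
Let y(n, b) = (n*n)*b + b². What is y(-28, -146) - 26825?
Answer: -119973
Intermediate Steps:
y(n, b) = b² + b*n² (y(n, b) = n²*b + b² = b*n² + b² = b² + b*n²)
y(-28, -146) - 26825 = -146*(-146 + (-28)²) - 26825 = -146*(-146 + 784) - 26825 = -146*638 - 26825 = -93148 - 26825 = -119973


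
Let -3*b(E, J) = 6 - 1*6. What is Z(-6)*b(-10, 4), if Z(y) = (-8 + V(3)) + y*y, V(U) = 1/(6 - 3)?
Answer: 0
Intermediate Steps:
V(U) = 1/3
b(E, J) = 0 (b(E, J) = -(6 - 1*6)/3 = -(6 - 6)/3 = -1/3*0 = 0)
Z(y) = -23/3 + y**2 (Z(y) = (-8 + 1/3) + y*y = -23/3 + y**2)
Z(-6)*b(-10, 4) = (-23/3 + (-6)**2)*0 = (-23/3 + 36)*0 = (85/3)*0 = 0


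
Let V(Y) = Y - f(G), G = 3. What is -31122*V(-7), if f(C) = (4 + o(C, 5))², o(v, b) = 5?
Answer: 2738736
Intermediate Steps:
f(C) = 81 (f(C) = (4 + 5)² = 9² = 81)
V(Y) = -81 + Y (V(Y) = Y - 1*81 = Y - 81 = -81 + Y)
-31122*V(-7) = -31122*(-81 - 7) = -31122*(-88) = 2738736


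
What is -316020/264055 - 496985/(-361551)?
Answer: 3394805431/19093869861 ≈ 0.17780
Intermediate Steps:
-316020/264055 - 496985/(-361551) = -316020*1/264055 - 496985*(-1/361551) = -63204/52811 + 496985/361551 = 3394805431/19093869861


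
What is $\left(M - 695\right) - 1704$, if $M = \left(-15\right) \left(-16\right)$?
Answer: $-2159$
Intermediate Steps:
$M = 240$
$\left(M - 695\right) - 1704 = \left(240 - 695\right) - 1704 = -455 - 1704 = -2159$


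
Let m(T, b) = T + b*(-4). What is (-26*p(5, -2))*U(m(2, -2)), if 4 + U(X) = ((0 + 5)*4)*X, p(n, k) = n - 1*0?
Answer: -25480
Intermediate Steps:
p(n, k) = n (p(n, k) = n + 0 = n)
m(T, b) = T - 4*b
U(X) = -4 + 20*X (U(X) = -4 + ((0 + 5)*4)*X = -4 + (5*4)*X = -4 + 20*X)
(-26*p(5, -2))*U(m(2, -2)) = (-26*5)*(-4 + 20*(2 - 4*(-2))) = -130*(-4 + 20*(2 + 8)) = -130*(-4 + 20*10) = -130*(-4 + 200) = -130*196 = -25480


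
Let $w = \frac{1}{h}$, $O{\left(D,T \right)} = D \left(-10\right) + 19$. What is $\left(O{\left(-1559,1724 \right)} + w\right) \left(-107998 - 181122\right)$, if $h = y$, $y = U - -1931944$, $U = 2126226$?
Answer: $- \frac{1831401020552272}{405817} \approx -4.5129 \cdot 10^{9}$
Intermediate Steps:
$y = 4058170$ ($y = 2126226 - -1931944 = 2126226 + 1931944 = 4058170$)
$O{\left(D,T \right)} = 19 - 10 D$ ($O{\left(D,T \right)} = - 10 D + 19 = 19 - 10 D$)
$h = 4058170$
$w = \frac{1}{4058170} \approx 2.4642 \cdot 10^{-7}$
$\left(O{\left(-1559,1724 \right)} + w\right) \left(-107998 - 181122\right) = \left(\left(19 - -15590\right) + \frac{1}{4058170}\right) \left(-107998 - 181122\right) = \left(\left(19 + 15590\right) + \frac{1}{4058170}\right) \left(-289120\right) = \left(15609 + \frac{1}{4058170}\right) \left(-289120\right) = \frac{63343975531}{4058170} \left(-289120\right) = - \frac{1831401020552272}{405817}$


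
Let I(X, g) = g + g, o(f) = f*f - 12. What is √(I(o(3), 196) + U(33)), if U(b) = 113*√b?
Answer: √(392 + 113*√33) ≈ 32.267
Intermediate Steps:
o(f) = -12 + f² (o(f) = f² - 12 = -12 + f²)
I(X, g) = 2*g
√(I(o(3), 196) + U(33)) = √(2*196 + 113*√33) = √(392 + 113*√33)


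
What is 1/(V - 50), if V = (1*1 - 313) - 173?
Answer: -1/535 ≈ -0.0018692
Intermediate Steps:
V = -485 (V = (1 - 313) - 173 = -312 - 173 = -485)
1/(V - 50) = 1/(-485 - 50) = 1/(-535) = -1/535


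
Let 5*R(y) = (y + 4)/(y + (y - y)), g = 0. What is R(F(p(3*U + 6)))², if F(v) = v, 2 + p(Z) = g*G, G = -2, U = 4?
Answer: 1/25 ≈ 0.040000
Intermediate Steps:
p(Z) = -2 (p(Z) = -2 + 0*(-2) = -2 + 0 = -2)
R(y) = (4 + y)/(5*y) (R(y) = ((y + 4)/(y + (y - y)))/5 = ((4 + y)/(y + 0))/5 = ((4 + y)/y)/5 = (4 + y)/(5*y))
R(F(p(3*U + 6)))² = ((⅕)*(4 - 2)/(-2))² = ((⅕)*(-½)*2)² = (-⅕)² = 1/25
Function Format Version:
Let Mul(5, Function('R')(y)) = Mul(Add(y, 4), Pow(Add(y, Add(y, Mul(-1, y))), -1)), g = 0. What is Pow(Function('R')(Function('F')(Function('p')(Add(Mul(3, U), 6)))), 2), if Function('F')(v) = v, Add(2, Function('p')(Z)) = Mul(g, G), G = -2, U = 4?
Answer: Rational(1, 25) ≈ 0.040000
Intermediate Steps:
Function('p')(Z) = -2 (Function('p')(Z) = Add(-2, Mul(0, -2)) = Add(-2, 0) = -2)
Function('R')(y) = Mul(Rational(1, 5), Pow(y, -1), Add(4, y)) (Function('R')(y) = Mul(Rational(1, 5), Mul(Add(y, 4), Pow(Add(y, Add(y, Mul(-1, y))), -1))) = Mul(Rational(1, 5), Mul(Add(4, y), Pow(Add(y, 0), -1))) = Mul(Rational(1, 5), Mul(Add(4, y), Pow(y, -1))) = Mul(Rational(1, 5), Mul(Pow(y, -1), Add(4, y))) = Mul(Rational(1, 5), Pow(y, -1), Add(4, y)))
Pow(Function('R')(Function('F')(Function('p')(Add(Mul(3, U), 6)))), 2) = Pow(Mul(Rational(1, 5), Pow(-2, -1), Add(4, -2)), 2) = Pow(Mul(Rational(1, 5), Rational(-1, 2), 2), 2) = Pow(Rational(-1, 5), 2) = Rational(1, 25)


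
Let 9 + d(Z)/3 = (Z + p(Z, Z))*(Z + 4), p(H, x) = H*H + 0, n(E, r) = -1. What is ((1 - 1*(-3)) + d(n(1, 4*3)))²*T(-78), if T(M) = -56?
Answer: -29624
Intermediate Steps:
p(H, x) = H² (p(H, x) = H² + 0 = H²)
d(Z) = -27 + 3*(4 + Z)*(Z + Z²) (d(Z) = -27 + 3*((Z + Z²)*(Z + 4)) = -27 + 3*((Z + Z²)*(4 + Z)) = -27 + 3*((4 + Z)*(Z + Z²)) = -27 + 3*(4 + Z)*(Z + Z²))
((1 - 1*(-3)) + d(n(1, 4*3)))²*T(-78) = ((1 - 1*(-3)) + (-27 + 3*(-1)³ + 12*(-1) + 15*(-1)²))²*(-56) = ((1 + 3) + (-27 + 3*(-1) - 12 + 15*1))²*(-56) = (4 + (-27 - 3 - 12 + 15))²*(-56) = (4 - 27)²*(-56) = (-23)²*(-56) = 529*(-56) = -29624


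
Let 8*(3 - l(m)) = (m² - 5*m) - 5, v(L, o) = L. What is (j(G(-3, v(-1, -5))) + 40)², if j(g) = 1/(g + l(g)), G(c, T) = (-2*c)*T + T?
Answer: 19642624/12321 ≈ 1594.2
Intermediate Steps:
l(m) = 29/8 - m²/8 + 5*m/8 (l(m) = 3 - ((m² - 5*m) - 5)/8 = 3 - (-5 + m² - 5*m)/8 = 3 + (5/8 - m²/8 + 5*m/8) = 29/8 - m²/8 + 5*m/8)
G(c, T) = T - 2*T*c (G(c, T) = -2*T*c + T = T - 2*T*c)
j(g) = 1/(29/8 - g²/8 + 13*g/8) (j(g) = 1/(g + (29/8 - g²/8 + 5*g/8)) = 1/(29/8 - g²/8 + 13*g/8))
(j(G(-3, v(-1, -5))) + 40)² = (8/(29 - (-(1 - 2*(-3)))² + 13*(-(1 - 2*(-3)))) + 40)² = (8/(29 - (-(1 + 6))² + 13*(-(1 + 6))) + 40)² = (8/(29 - (-1*7)² + 13*(-1*7)) + 40)² = (8/(29 - 1*(-7)² + 13*(-7)) + 40)² = (8/(29 - 1*49 - 91) + 40)² = (8/(29 - 49 - 91) + 40)² = (8/(-111) + 40)² = (8*(-1/111) + 40)² = (-8/111 + 40)² = (4432/111)² = 19642624/12321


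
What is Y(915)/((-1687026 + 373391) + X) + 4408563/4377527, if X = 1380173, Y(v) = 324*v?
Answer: 795549309657/145635945763 ≈ 5.4626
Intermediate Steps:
Y(915)/((-1687026 + 373391) + X) + 4408563/4377527 = (324*915)/((-1687026 + 373391) + 1380173) + 4408563/4377527 = 296460/(-1313635 + 1380173) + 4408563*(1/4377527) = 296460/66538 + 4408563/4377527 = 296460*(1/66538) + 4408563/4377527 = 148230/33269 + 4408563/4377527 = 795549309657/145635945763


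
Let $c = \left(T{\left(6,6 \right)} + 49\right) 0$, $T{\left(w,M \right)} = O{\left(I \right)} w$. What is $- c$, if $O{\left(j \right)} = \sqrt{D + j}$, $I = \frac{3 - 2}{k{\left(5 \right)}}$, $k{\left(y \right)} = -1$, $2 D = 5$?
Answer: $0$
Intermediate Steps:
$D = \frac{5}{2}$ ($D = \frac{1}{2} \cdot 5 = \frac{5}{2} \approx 2.5$)
$I = -1$ ($I = \frac{3 - 2}{-1} = 1 \left(-1\right) = -1$)
$O{\left(j \right)} = \sqrt{\frac{5}{2} + j}$
$T{\left(w,M \right)} = \frac{w \sqrt{6}}{2}$ ($T{\left(w,M \right)} = \frac{\sqrt{10 + 4 \left(-1\right)}}{2} w = \frac{\sqrt{10 - 4}}{2} w = \frac{\sqrt{6}}{2} w = \frac{w \sqrt{6}}{2}$)
$c = 0$ ($c = \left(\frac{1}{2} \cdot 6 \sqrt{6} + 49\right) 0 = \left(3 \sqrt{6} + 49\right) 0 = \left(49 + 3 \sqrt{6}\right) 0 = 0$)
$- c = \left(-1\right) 0 = 0$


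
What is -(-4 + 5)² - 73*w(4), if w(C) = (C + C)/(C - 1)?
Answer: -587/3 ≈ -195.67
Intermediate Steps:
w(C) = 2*C/(-1 + C) (w(C) = (2*C)/(-1 + C) = 2*C/(-1 + C))
-(-4 + 5)² - 73*w(4) = -(-4 + 5)² - 146*4/(-1 + 4) = -1*1² - 146*4/3 = -1*1 - 146*4/3 = -1 - 73*8/3 = -1 - 584/3 = -587/3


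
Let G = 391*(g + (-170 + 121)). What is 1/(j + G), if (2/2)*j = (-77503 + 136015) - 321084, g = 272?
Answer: -1/175379 ≈ -5.7019e-6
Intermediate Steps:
G = 87193 (G = 391*(272 + (-170 + 121)) = 391*(272 - 49) = 391*223 = 87193)
j = -262572 (j = (-77503 + 136015) - 321084 = 58512 - 321084 = -262572)
1/(j + G) = 1/(-262572 + 87193) = 1/(-175379) = -1/175379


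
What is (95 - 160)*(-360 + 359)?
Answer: 65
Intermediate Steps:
(95 - 160)*(-360 + 359) = -65*(-1) = 65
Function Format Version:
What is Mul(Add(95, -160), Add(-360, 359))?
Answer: 65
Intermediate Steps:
Mul(Add(95, -160), Add(-360, 359)) = Mul(-65, -1) = 65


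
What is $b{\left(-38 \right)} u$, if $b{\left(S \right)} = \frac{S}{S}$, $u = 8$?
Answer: $8$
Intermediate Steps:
$b{\left(S \right)} = 1$
$b{\left(-38 \right)} u = 1 \cdot 8 = 8$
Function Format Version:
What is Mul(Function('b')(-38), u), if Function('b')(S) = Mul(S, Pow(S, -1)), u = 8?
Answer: 8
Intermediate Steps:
Function('b')(S) = 1
Mul(Function('b')(-38), u) = Mul(1, 8) = 8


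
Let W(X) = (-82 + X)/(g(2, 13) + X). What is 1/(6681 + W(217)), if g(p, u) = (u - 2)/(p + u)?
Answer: 3266/21822171 ≈ 0.00014966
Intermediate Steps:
g(p, u) = (-2 + u)/(p + u)
W(X) = (-82 + X)/(11/15 + X) (W(X) = (-82 + X)/((-2 + 13)/(2 + 13) + X) = (-82 + X)/(11/15 + X))
1/(6681 + W(217)) = 1/(6681 + 15*(-82 + 217)/(11 + 15*217)) = 1/(6681 + 15*135/(11 + 3255)) = 1/(6681 + 15*135/3266) = 1/(6681 + 15*(1/3266)*135) = 1/(6681 + 2025/3266) = 1/(21822171/3266) = 3266/21822171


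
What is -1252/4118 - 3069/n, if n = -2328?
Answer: 1620581/1597784 ≈ 1.0143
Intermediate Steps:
-1252/4118 - 3069/n = -1252/4118 - 3069/(-2328) = -1252*1/4118 - 3069*(-1/2328) = -626/2059 + 1023/776 = 1620581/1597784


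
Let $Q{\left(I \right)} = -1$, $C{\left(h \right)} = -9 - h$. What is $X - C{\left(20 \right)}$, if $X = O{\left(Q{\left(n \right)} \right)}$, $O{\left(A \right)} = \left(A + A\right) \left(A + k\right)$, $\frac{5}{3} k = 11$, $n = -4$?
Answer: $\frac{89}{5} \approx 17.8$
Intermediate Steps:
$k = \frac{33}{5}$ ($k = \frac{3}{5} \cdot 11 = \frac{33}{5} \approx 6.6$)
$O{\left(A \right)} = 2 A \left(\frac{33}{5} + A\right)$ ($O{\left(A \right)} = \left(A + A\right) \left(A + \frac{33}{5}\right) = 2 A \left(\frac{33}{5} + A\right)$)
$X = - \frac{56}{5}$ ($X = \frac{2}{5} \left(-1\right) \left(33 + 5 \left(-1\right)\right) = \frac{2}{5} \left(-1\right) \left(33 - 5\right) = \frac{2}{5} \left(-1\right) 28 = - \frac{56}{5} \approx -11.2$)
$X - C{\left(20 \right)} = - \frac{56}{5} - \left(-9 - 20\right) = - \frac{56}{5} - -29 = - \frac{56}{5} + 29 = \frac{89}{5}$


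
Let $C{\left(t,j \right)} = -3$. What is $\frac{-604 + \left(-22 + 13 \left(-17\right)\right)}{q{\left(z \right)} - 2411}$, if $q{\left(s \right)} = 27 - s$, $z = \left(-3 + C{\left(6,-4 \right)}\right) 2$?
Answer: $\frac{847}{2372} \approx 0.35708$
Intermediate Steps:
$z = -12$ ($z = \left(-3 - 3\right) 2 = \left(-6\right) 2 = -12$)
$\frac{-604 + \left(-22 + 13 \left(-17\right)\right)}{q{\left(z \right)} - 2411} = \frac{-604 + \left(-22 + 13 \left(-17\right)\right)}{\left(27 - -12\right) - 2411} = \frac{-604 - 243}{\left(27 + 12\right) - 2411} = \frac{-604 - 243}{39 - 2411} = - \frac{847}{-2372} = \left(-847\right) \left(- \frac{1}{2372}\right) = \frac{847}{2372}$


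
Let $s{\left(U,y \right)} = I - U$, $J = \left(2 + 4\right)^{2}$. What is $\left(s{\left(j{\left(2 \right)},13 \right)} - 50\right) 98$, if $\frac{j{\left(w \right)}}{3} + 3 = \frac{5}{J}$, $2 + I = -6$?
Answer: $- \frac{29057}{6} \approx -4842.8$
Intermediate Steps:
$I = -8$ ($I = -2 - 6 = -8$)
$J = 36$ ($J = 6^{2} = 36$)
$j{\left(w \right)} = - \frac{103}{12}$ ($j{\left(w \right)} = -9 + 3 \cdot \frac{5}{36} = -9 + \frac{5}{12} = - \frac{103}{12}$)
$s{\left(U,y \right)} = -8 - U$
$\left(s{\left(j{\left(2 \right)},13 \right)} - 50\right) 98 = \left(\left(-8 - - \frac{103}{12}\right) - 50\right) 98 = \left(\left(-8 + \frac{103}{12}\right) - 50\right) 98 = \left(\frac{7}{12} - 50\right) 98 = \left(- \frac{593}{12}\right) 98 = - \frac{29057}{6}$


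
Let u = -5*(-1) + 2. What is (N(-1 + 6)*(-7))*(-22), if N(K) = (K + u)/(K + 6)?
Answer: 168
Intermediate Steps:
u = 7 (u = 5 + 2 = 7)
N(K) = (7 + K)/(6 + K) (N(K) = (K + 7)/(K + 6) = (7 + K)/(6 + K))
(N(-1 + 6)*(-7))*(-22) = (((7 + (-1 + 6))/(6 + (-1 + 6)))*(-7))*(-22) = (((7 + 5)/(6 + 5))*(-7))*(-22) = ((12/11)*(-7))*(-22) = -84/11*(-22) = 168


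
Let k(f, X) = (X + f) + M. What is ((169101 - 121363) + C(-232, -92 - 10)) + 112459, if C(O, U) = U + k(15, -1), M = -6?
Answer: 160103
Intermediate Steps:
k(f, X) = -6 + X + f (k(f, X) = (X + f) - 6 = -6 + X + f)
C(O, U) = 8 + U (C(O, U) = U + (-6 - 1 + 15) = U + 8 = 8 + U)
((169101 - 121363) + C(-232, -92 - 10)) + 112459 = ((169101 - 121363) + (8 + (-92 - 10))) + 112459 = (47738 + (8 - 102)) + 112459 = (47738 - 94) + 112459 = 47644 + 112459 = 160103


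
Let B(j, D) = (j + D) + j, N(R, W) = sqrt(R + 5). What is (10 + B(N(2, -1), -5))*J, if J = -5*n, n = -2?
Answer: 50 + 20*sqrt(7) ≈ 102.92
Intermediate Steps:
N(R, W) = sqrt(5 + R)
J = 10 (J = -5*(-2) = 10)
B(j, D) = D + 2*j (B(j, D) = (D + j) + j = D + 2*j)
(10 + B(N(2, -1), -5))*J = (10 + (-5 + 2*sqrt(5 + 2)))*10 = (10 + (-5 + 2*sqrt(7)))*10 = (5 + 2*sqrt(7))*10 = 50 + 20*sqrt(7)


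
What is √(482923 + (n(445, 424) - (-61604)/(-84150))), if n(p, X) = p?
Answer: √3803145748226/2805 ≈ 695.25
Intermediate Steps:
√(482923 + (n(445, 424) - (-61604)/(-84150))) = √(482923 + (445 - (-61604)/(-84150))) = √(482923 + (445 - (-61604)*(-1)/84150)) = √(482923 + (445 - 1*30802/42075)) = √(482923 + (445 - 30802/42075)) = √(482923 + 18692573/42075) = √(20337677798/42075) = √3803145748226/2805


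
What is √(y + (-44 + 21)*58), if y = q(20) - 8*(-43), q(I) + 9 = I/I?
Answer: I*√998 ≈ 31.591*I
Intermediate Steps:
q(I) = -8 (q(I) = -9 + I/I = -9 + 1 = -8)
y = 336 (y = -8 - 8*(-43) = -8 - 1*(-344) = -8 + 344 = 336)
√(y + (-44 + 21)*58) = √(336 + (-44 + 21)*58) = √(336 - 23*58) = √(336 - 1334) = √(-998) = I*√998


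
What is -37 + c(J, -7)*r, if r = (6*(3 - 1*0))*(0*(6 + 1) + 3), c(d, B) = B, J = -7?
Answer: -415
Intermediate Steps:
r = 54 (r = (6*(3 + 0))*(0*7 + 3) = (6*3)*(0 + 3) = 18*3 = 54)
-37 + c(J, -7)*r = -37 - 7*54 = -37 - 378 = -415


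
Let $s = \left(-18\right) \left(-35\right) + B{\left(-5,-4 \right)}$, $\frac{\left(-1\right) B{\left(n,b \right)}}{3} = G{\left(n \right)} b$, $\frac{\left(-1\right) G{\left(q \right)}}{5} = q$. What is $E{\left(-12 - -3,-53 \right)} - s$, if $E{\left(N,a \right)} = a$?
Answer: $-983$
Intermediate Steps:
$G{\left(q \right)} = - 5 q$
$B{\left(n,b \right)} = 15 b n$ ($B{\left(n,b \right)} = - 3 - 5 n b = - 3 \left(- 5 b n\right) = 15 b n$)
$s = 930$ ($s = \left(-18\right) \left(-35\right) + 15 \left(-4\right) \left(-5\right) = 630 + 300 = 930$)
$E{\left(-12 - -3,-53 \right)} - s = -53 - 930 = -983$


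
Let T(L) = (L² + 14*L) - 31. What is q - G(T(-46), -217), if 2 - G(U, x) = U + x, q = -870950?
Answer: -869728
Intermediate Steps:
T(L) = -31 + L² + 14*L
G(U, x) = 2 - U - x (G(U, x) = 2 - (U + x) = 2 + (-U - x) = 2 - U - x)
q - G(T(-46), -217) = -870950 - (2 - (-31 + (-46)² + 14*(-46)) - 1*(-217)) = -870950 - (2 - (-31 + 2116 - 644) + 217) = -870950 - (2 - 1*1441 + 217) = -870950 - (2 - 1441 + 217) = -870950 - 1*(-1222) = -870950 + 1222 = -869728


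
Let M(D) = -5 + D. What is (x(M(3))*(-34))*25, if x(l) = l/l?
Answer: -850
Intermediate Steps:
x(l) = 1
(x(M(3))*(-34))*25 = (1*(-34))*25 = -34*25 = -850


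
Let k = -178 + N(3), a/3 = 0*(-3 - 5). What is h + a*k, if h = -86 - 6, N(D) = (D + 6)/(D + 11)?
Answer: -92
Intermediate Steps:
N(D) = (6 + D)/(11 + D)
a = 0 (a = 3*(0*(-3 - 5)) = 3*(0*(-8)) = 3*0 = 0)
k = -2483/14 (k = -178 + (6 + 3)/(11 + 3) = -178 + 9/14 = -2483/14 ≈ -177.36)
h = -92
h + a*k = -92 + 0*(-2483/14) = -92 + 0 = -92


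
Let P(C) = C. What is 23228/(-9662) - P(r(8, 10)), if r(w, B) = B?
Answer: -59924/4831 ≈ -12.404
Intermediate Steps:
23228/(-9662) - P(r(8, 10)) = 23228/(-9662) - 1*10 = 23228*(-1/9662) - 10 = -11614/4831 - 10 = -59924/4831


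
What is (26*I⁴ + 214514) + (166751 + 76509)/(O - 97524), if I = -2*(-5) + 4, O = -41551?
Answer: 33748725298/27815 ≈ 1.2133e+6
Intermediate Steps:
I = 14 (I = 10 + 4 = 14)
(26*I⁴ + 214514) + (166751 + 76509)/(O - 97524) = (26*14⁴ + 214514) + (166751 + 76509)/(-41551 - 97524) = (26*38416 + 214514) + 243260/(-139075) = (998816 + 214514) + 243260*(-1/139075) = 1213330 - 48652/27815 = 33748725298/27815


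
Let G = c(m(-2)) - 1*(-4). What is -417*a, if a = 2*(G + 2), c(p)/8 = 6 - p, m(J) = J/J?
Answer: -38364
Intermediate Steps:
m(J) = 1
c(p) = 48 - 8*p (c(p) = 8*(6 - p) = 48 - 8*p)
G = 44 (G = (48 - 8*1) - 1*(-4) = (48 - 8) + 4 = 40 + 4 = 44)
a = 92 (a = 2*(44 + 2) = 2*46 = 92)
-417*a = -417*92 = -38364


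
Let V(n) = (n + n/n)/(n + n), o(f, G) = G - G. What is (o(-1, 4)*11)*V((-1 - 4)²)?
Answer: 0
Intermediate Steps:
o(f, G) = 0
V(n) = (1 + n)/(2*n) (V(n) = (n + 1)/((2*n)) = (1 + n)*(1/(2*n)) = (1 + n)/(2*n))
(o(-1, 4)*11)*V((-1 - 4)²) = (0*11)*((1 + (-1 - 4)²)/(2*((-1 - 4)²))) = 0*((1 + (-5)²)/(2*((-5)²))) = 0*((½)*(1 + 25)/25) = 0*((½)*(1/25)*26) = 0*(13/25) = 0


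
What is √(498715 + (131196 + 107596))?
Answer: √737507 ≈ 858.78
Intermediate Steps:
√(498715 + (131196 + 107596)) = √(498715 + 238792) = √737507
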